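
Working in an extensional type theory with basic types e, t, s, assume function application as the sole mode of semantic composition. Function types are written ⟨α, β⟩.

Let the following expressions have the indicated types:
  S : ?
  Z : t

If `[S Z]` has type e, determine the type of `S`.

⟨t, e⟩

[S Z] is required to be e. Z : t cannot yield e as functor, so S : ⟨t, e⟩.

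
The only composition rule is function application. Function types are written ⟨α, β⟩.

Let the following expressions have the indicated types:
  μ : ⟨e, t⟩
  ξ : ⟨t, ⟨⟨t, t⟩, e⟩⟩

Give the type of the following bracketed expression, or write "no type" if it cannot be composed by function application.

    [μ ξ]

[μ ξ]: ⟨e, t⟩ with ⟨t, ⟨⟨t, t⟩, e⟩⟩ — neither is a function whose domain matches the other; composition fails here.

no type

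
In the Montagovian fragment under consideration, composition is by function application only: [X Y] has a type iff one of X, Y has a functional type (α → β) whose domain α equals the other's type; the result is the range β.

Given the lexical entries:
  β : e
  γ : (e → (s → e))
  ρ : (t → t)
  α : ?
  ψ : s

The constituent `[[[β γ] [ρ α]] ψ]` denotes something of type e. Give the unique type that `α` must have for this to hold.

((t → t) → ((s → e) → (s → e)))

[[[β γ] [ρ α]] ψ] is required to be e. ψ : s cannot yield e as functor, so [[β γ] [ρ α]] : (s → e).
[[β γ] [ρ α]] is required to be (s → e). [β γ] : (s → e) cannot yield (s → e) as functor, so [ρ α] : ((s → e) → (s → e)).
[ρ α] is required to be ((s → e) → (s → e)). ρ : (t → t) cannot yield ((s → e) → (s → e)) as functor, so α : ((t → t) → ((s → e) → (s → e))).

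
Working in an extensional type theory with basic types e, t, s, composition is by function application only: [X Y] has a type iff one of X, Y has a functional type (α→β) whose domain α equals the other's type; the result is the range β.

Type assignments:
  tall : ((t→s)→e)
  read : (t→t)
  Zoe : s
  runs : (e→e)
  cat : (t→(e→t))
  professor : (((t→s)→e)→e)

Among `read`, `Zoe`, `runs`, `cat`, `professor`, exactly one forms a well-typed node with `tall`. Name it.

professor

read : (t→t) — tall needs (t→s); read needs t; neither fits.
Zoe : s — tall needs (t→s); Zoe needs nothing (atomic); neither fits.
runs : (e→e) — tall needs (t→s); runs needs e; neither fits.
cat : (t→(e→t)) — tall needs (t→s); cat needs t; neither fits.
professor — combines: professor : (((t→s)→e)→e) takes tall : ((t→s)→e) as argument, giving e.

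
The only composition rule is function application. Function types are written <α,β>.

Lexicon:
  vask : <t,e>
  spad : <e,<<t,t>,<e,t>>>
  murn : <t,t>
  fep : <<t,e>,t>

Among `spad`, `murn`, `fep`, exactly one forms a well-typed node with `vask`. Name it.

spad : <e,<<t,t>,<e,t>>> — no; vask wants t, and spad wants e.
murn : <t,t> — no; vask wants t, and murn wants t.
fep — combines: fep : <<t,e>,t> takes vask : <t,e> as argument, giving t.

fep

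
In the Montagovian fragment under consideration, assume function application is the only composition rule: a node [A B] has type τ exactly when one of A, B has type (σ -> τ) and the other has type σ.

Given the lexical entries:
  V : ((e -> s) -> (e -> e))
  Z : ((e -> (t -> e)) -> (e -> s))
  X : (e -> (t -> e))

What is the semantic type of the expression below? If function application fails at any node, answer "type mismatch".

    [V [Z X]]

(e -> e)

At [Z X], Z : ((e -> (t -> e)) -> (e -> s)) takes X : (e -> (t -> e)), giving (e -> s).
At [V [Z X]], V : ((e -> s) -> (e -> e)) takes [Z X] : (e -> s), giving (e -> e).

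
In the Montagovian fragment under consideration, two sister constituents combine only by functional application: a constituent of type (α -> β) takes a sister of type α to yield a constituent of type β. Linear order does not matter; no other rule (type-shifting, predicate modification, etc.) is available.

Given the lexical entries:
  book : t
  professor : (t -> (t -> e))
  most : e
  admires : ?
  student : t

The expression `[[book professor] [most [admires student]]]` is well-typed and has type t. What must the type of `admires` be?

For [[book professor] [most [admires student]]] to have type t with [book professor] of type (t -> e), [most [admires student]] must be the function: [most [admires student]] : ((t -> e) -> t).
For [most [admires student]] to have type ((t -> e) -> t) with most of type e, [admires student] must be the function: [admires student] : (e -> ((t -> e) -> t)).
For [admires student] to have type (e -> ((t -> e) -> t)) with student of type t, admires must be the function: admires : (t -> (e -> ((t -> e) -> t))).

(t -> (e -> ((t -> e) -> t)))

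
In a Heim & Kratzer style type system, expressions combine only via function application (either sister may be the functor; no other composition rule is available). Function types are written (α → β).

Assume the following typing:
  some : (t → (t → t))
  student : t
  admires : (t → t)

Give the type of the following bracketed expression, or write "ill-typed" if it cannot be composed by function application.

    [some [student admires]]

(t → t)

[student admires]: admires is (t → t), student is t; result t.
[some [student admires]]: some is (t → (t → t)), [student admires] is t; result (t → t).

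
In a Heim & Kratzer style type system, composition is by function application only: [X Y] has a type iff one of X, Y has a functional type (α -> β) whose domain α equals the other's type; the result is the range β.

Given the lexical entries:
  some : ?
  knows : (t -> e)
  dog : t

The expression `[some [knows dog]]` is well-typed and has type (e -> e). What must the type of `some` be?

(e -> (e -> e))

[some [knows dog]] is required to be (e -> e). [knows dog] : e cannot yield (e -> e) as functor, so some : (e -> (e -> e)).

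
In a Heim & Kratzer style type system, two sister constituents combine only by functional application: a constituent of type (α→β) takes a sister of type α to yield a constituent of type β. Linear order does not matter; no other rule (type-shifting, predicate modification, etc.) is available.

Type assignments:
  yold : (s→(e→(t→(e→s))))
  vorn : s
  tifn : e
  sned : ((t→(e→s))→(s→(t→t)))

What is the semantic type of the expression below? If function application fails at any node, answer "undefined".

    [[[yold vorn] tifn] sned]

(s→(t→t))

[yold vorn]: functor yold : (s→(e→(t→(e→s)))), argument vorn : s; result (e→(t→(e→s))).
[[yold vorn] tifn]: functor [yold vorn] : (e→(t→(e→s))), argument tifn : e; result (t→(e→s)).
[[[yold vorn] tifn] sned]: functor sned : ((t→(e→s))→(s→(t→t))), argument [[yold vorn] tifn] : (t→(e→s)); result (s→(t→t)).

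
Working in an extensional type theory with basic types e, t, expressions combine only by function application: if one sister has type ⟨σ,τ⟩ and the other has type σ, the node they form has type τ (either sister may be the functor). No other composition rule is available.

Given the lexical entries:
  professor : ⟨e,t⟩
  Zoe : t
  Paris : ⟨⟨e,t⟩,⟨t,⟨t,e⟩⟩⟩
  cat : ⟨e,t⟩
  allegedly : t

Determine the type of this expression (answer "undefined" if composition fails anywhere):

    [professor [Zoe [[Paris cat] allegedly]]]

[Paris cat]: Paris is ⟨⟨e,t⟩,⟨t,⟨t,e⟩⟩⟩, cat is ⟨e,t⟩; result ⟨t,⟨t,e⟩⟩.
[[Paris cat] allegedly]: [Paris cat] is ⟨t,⟨t,e⟩⟩, allegedly is t; result ⟨t,e⟩.
[Zoe [[Paris cat] allegedly]]: [[Paris cat] allegedly] is ⟨t,e⟩, Zoe is t; result e.
[professor [Zoe [[Paris cat] allegedly]]]: professor is ⟨e,t⟩, [Zoe [[Paris cat] allegedly]] is e; result t.

t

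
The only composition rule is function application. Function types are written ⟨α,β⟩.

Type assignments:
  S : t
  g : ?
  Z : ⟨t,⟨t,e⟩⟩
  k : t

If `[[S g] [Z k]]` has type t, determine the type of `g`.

[[S g] [Z k]] is required to be t. [Z k] : ⟨t,e⟩ cannot yield t as functor, so [S g] : ⟨⟨t,e⟩,t⟩.
[S g] is required to be ⟨⟨t,e⟩,t⟩. S : t cannot yield ⟨⟨t,e⟩,t⟩ as functor, so g : ⟨t,⟨⟨t,e⟩,t⟩⟩.

⟨t,⟨⟨t,e⟩,t⟩⟩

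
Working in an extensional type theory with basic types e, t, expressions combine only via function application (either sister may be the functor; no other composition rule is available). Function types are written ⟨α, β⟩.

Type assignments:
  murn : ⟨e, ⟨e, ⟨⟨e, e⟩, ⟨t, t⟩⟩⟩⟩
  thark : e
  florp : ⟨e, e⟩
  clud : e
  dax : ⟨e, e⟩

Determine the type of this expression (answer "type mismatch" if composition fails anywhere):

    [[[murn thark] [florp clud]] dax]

[murn thark]: murn is ⟨e, ⟨e, ⟨⟨e, e⟩, ⟨t, t⟩⟩⟩⟩, thark is e; result ⟨e, ⟨⟨e, e⟩, ⟨t, t⟩⟩⟩.
[florp clud]: florp is ⟨e, e⟩, clud is e; result e.
[[murn thark] [florp clud]]: [murn thark] is ⟨e, ⟨⟨e, e⟩, ⟨t, t⟩⟩⟩, [florp clud] is e; result ⟨⟨e, e⟩, ⟨t, t⟩⟩.
[[[murn thark] [florp clud]] dax]: [[murn thark] [florp clud]] is ⟨⟨e, e⟩, ⟨t, t⟩⟩, dax is ⟨e, e⟩; result ⟨t, t⟩.

⟨t, t⟩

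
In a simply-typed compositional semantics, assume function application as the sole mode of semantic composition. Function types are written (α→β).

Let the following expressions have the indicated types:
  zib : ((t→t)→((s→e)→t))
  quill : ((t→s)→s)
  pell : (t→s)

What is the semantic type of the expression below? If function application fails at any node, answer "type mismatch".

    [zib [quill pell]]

type mismatch

[quill pell] — quill of type ((t→s)→s) combines with pell of type (t→s): type s.
[zib [quill pell]]: ((t→t)→((s→e)→t)) with s — neither is a function whose domain matches the other; composition fails here.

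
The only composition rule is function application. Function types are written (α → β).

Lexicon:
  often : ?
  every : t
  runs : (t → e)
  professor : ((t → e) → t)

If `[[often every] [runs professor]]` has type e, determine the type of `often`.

(t → (t → e))

At [[often every] [runs professor]] (required: e): [runs professor] is t, which is not a function with range e; hence [often every] is the functor — type (t → e).
At [often every] (required: (t → e)): every is t, which is not a function with range (t → e); hence often is the functor — type (t → (t → e)).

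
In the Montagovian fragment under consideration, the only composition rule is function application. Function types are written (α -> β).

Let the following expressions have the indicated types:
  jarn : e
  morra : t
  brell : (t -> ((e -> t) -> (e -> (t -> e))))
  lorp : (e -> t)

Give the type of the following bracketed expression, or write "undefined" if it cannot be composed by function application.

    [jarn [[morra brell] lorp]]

[morra brell]: (t -> ((e -> t) -> (e -> (t -> e)))) applied to t yields ((e -> t) -> (e -> (t -> e))).
[[morra brell] lorp]: ((e -> t) -> (e -> (t -> e))) applied to (e -> t) yields (e -> (t -> e)).
[jarn [[morra brell] lorp]]: (e -> (t -> e)) applied to e yields (t -> e).

(t -> e)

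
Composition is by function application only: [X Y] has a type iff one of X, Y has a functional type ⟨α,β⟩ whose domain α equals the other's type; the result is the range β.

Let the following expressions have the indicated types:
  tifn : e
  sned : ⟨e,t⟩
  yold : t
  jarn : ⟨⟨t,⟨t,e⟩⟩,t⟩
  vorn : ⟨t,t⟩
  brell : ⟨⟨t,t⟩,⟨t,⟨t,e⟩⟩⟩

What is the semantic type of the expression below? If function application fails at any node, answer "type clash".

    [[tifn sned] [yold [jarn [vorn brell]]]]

[tifn sned]: sned is ⟨e,t⟩, tifn is e; result t.
[vorn brell]: brell is ⟨⟨t,t⟩,⟨t,⟨t,e⟩⟩⟩, vorn is ⟨t,t⟩; result ⟨t,⟨t,e⟩⟩.
[jarn [vorn brell]]: jarn is ⟨⟨t,⟨t,e⟩⟩,t⟩, [vorn brell] is ⟨t,⟨t,e⟩⟩; result t.
[yold [jarn [vorn brell]]]: t with t — neither is a function whose domain matches the other; composition fails here.

type clash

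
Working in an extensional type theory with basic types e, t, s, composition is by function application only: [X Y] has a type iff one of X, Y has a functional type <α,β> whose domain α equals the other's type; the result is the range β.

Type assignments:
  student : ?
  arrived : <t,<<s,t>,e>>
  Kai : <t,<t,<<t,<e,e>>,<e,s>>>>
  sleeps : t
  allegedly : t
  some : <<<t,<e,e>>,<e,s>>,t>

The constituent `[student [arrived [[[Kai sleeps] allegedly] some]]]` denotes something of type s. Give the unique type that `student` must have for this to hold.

For [student [arrived [[[Kai sleeps] allegedly] some]]] to have type s with [arrived [[[Kai sleeps] allegedly] some]] of type <<s,t>,e>, student must be the function: student : <<<s,t>,e>,s>.

<<<s,t>,e>,s>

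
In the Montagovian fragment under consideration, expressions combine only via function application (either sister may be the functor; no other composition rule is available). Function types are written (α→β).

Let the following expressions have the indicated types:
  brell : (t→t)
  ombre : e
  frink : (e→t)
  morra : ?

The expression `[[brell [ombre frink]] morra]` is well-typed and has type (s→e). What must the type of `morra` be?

[[brell [ombre frink]] morra] must have type (s→e). The sister [brell [ombre frink]] has type t; that is not a function onto (s→e), so morra must be the functor, of type (t→(s→e)).

(t→(s→e))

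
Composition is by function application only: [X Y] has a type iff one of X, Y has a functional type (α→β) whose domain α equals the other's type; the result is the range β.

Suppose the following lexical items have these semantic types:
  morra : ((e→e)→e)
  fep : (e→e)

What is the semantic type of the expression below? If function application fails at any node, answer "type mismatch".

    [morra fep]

e

At [morra fep], morra : ((e→e)→e) takes fep : (e→e), giving e.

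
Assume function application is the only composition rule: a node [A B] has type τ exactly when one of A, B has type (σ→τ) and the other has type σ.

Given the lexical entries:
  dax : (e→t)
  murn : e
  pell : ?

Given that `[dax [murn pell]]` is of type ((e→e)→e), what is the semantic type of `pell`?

(e→((e→t)→((e→e)→e)))

[dax [murn pell]] must have type ((e→e)→e). The sister dax has type (e→t); that is not a function onto ((e→e)→e), so [murn pell] must be the functor, of type ((e→t)→((e→e)→e)).
[murn pell] must have type ((e→t)→((e→e)→e)). The sister murn has type e; that is not a function onto ((e→t)→((e→e)→e)), so pell must be the functor, of type (e→((e→t)→((e→e)→e))).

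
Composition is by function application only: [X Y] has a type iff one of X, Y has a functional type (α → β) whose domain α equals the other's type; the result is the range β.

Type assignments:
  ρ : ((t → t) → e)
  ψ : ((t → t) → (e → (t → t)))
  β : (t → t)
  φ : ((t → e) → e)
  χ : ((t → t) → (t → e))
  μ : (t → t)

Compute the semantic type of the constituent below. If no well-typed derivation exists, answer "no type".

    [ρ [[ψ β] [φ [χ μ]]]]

[ψ β]: functor ψ : ((t → t) → (e → (t → t))), argument β : (t → t); result (e → (t → t)).
[χ μ]: functor χ : ((t → t) → (t → e)), argument μ : (t → t); result (t → e).
[φ [χ μ]]: functor φ : ((t → e) → e), argument [χ μ] : (t → e); result e.
[[ψ β] [φ [χ μ]]]: functor [ψ β] : (e → (t → t)), argument [φ [χ μ]] : e; result (t → t).
[ρ [[ψ β] [φ [χ μ]]]]: functor ρ : ((t → t) → e), argument [[ψ β] [φ [χ μ]]] : (t → t); result e.

e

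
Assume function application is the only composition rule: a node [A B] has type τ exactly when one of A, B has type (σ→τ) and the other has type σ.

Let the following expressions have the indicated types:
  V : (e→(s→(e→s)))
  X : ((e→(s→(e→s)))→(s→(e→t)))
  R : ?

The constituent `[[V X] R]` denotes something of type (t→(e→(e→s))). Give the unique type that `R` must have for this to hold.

For [[V X] R] to have type (t→(e→(e→s))) with [V X] of type (s→(e→t)), R must be the function: R : ((s→(e→t))→(t→(e→(e→s)))).

((s→(e→t))→(t→(e→(e→s))))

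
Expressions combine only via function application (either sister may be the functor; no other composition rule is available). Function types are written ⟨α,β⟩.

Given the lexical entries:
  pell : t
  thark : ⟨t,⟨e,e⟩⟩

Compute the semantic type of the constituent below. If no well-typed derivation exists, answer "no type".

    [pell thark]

⟨e,e⟩

[pell thark]: ⟨t,⟨e,e⟩⟩ applied to t yields ⟨e,e⟩.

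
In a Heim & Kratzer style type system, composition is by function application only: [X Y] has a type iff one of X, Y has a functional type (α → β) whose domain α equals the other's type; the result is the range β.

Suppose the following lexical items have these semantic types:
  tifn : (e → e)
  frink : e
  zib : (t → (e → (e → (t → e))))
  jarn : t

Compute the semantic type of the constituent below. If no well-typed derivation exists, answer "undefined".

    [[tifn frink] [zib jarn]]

[tifn frink]: (e → e) applied to e yields e.
[zib jarn]: (t → (e → (e → (t → e)))) applied to t yields (e → (e → (t → e))).
[[tifn frink] [zib jarn]]: (e → (e → (t → e))) applied to e yields (e → (t → e)).

(e → (t → e))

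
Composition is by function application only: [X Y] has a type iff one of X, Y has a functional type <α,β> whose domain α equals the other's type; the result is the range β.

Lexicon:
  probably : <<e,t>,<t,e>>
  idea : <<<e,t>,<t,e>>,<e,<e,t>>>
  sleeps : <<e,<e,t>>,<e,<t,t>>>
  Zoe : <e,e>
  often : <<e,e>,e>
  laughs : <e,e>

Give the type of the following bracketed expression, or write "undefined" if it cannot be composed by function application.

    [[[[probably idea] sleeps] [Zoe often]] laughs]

undefined

[probably idea]: idea is <<<e,t>,<t,e>>,<e,<e,t>>>, probably is <<e,t>,<t,e>>; result <e,<e,t>>.
[[probably idea] sleeps]: sleeps is <<e,<e,t>>,<e,<t,t>>>, [probably idea] is <e,<e,t>>; result <e,<t,t>>.
[Zoe often]: often is <<e,e>,e>, Zoe is <e,e>; result e.
[[[probably idea] sleeps] [Zoe often]]: [[probably idea] sleeps] is <e,<t,t>>, [Zoe often] is e; result <t,t>.
At [[[[probably idea] sleeps] [Zoe often]] laughs]: neither <t,t> nor <e,e> can take the other as argument; the node is ill-typed.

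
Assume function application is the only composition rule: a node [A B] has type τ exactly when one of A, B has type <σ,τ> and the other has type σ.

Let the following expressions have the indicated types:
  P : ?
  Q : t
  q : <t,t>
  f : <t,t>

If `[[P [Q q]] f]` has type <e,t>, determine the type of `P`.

At [[P [Q q]] f] (required: <e,t>): f is <t,t>, which is not a function with range <e,t>; hence [P [Q q]] is the functor — type <<t,t>,<e,t>>.
At [P [Q q]] (required: <<t,t>,<e,t>>): [Q q] is t, which is not a function with range <<t,t>,<e,t>>; hence P is the functor — type <t,<<t,t>,<e,t>>>.

<t,<<t,t>,<e,t>>>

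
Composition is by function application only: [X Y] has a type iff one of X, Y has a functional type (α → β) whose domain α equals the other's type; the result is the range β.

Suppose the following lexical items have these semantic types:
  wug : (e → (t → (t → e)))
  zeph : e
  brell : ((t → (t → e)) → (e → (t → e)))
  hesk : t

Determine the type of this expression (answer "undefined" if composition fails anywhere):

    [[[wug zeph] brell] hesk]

[wug zeph]: (e → (t → (t → e))) applied to e yields (t → (t → e)).
[[wug zeph] brell]: ((t → (t → e)) → (e → (t → e))) applied to (t → (t → e)) yields (e → (t → e)).
[[[wug zeph] brell] hesk]: (e → (t → e)) and t cannot combine by function application — type clash.

undefined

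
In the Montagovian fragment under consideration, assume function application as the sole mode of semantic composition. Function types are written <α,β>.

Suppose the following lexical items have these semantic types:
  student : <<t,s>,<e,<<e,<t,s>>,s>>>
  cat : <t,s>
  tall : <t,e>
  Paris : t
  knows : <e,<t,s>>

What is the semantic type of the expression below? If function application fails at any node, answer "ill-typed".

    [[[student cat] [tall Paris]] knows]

[student cat]: <<t,s>,<e,<<e,<t,s>>,s>>> applied to <t,s> yields <e,<<e,<t,s>>,s>>.
[tall Paris]: <t,e> applied to t yields e.
[[student cat] [tall Paris]]: <e,<<e,<t,s>>,s>> applied to e yields <<e,<t,s>>,s>.
[[[student cat] [tall Paris]] knows]: <<e,<t,s>>,s> applied to <e,<t,s>> yields s.

s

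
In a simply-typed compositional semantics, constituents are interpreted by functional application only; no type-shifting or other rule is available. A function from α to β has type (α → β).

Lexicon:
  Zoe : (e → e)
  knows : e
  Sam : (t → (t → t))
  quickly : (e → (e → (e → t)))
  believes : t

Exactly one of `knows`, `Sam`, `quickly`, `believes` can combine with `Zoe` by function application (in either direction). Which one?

knows

knows — combines: Zoe : (e → e) takes knows : e as argument, giving e.
Sam : (t → (t → t)) — does not combine with Zoe.
quickly : (e → (e → (e → t))) — does not combine with Zoe.
believes : t — does not combine with Zoe.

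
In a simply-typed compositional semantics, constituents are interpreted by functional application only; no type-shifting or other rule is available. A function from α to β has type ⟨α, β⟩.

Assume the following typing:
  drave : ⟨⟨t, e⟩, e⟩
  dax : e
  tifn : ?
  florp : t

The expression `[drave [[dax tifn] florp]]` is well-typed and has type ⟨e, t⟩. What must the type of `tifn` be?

For [drave [[dax tifn] florp]] to have type ⟨e, t⟩ with drave of type ⟨⟨t, e⟩, e⟩, [[dax tifn] florp] must be the function: [[dax tifn] florp] : ⟨⟨⟨t, e⟩, e⟩, ⟨e, t⟩⟩.
For [[dax tifn] florp] to have type ⟨⟨⟨t, e⟩, e⟩, ⟨e, t⟩⟩ with florp of type t, [dax tifn] must be the function: [dax tifn] : ⟨t, ⟨⟨⟨t, e⟩, e⟩, ⟨e, t⟩⟩⟩.
For [dax tifn] to have type ⟨t, ⟨⟨⟨t, e⟩, e⟩, ⟨e, t⟩⟩⟩ with dax of type e, tifn must be the function: tifn : ⟨e, ⟨t, ⟨⟨⟨t, e⟩, e⟩, ⟨e, t⟩⟩⟩⟩.

⟨e, ⟨t, ⟨⟨⟨t, e⟩, e⟩, ⟨e, t⟩⟩⟩⟩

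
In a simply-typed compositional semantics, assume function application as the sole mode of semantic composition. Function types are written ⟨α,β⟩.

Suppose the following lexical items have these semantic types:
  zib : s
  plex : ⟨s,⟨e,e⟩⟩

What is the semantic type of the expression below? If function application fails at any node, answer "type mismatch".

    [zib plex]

⟨e,e⟩

At [zib plex], plex : ⟨s,⟨e,e⟩⟩ takes zib : s, giving ⟨e,e⟩.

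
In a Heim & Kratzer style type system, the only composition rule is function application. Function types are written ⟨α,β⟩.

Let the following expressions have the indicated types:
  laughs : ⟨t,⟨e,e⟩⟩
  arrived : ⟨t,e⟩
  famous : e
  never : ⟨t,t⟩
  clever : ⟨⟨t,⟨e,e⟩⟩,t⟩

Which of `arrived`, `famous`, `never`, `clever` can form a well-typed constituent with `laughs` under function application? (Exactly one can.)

arrived : ⟨t,e⟩ — does not combine with laughs.
famous : e — does not combine with laughs.
never : ⟨t,t⟩ — does not combine with laughs.
clever — combines: clever : ⟨⟨t,⟨e,e⟩⟩,t⟩ takes laughs : ⟨t,⟨e,e⟩⟩ as argument, giving t.

clever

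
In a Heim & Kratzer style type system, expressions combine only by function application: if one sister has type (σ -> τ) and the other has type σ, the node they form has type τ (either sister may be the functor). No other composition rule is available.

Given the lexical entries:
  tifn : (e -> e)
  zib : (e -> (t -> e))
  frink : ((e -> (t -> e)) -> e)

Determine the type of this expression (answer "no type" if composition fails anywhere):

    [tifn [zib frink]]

[zib frink]: functor frink : ((e -> (t -> e)) -> e), argument zib : (e -> (t -> e)); result e.
[tifn [zib frink]]: functor tifn : (e -> e), argument [zib frink] : e; result e.

e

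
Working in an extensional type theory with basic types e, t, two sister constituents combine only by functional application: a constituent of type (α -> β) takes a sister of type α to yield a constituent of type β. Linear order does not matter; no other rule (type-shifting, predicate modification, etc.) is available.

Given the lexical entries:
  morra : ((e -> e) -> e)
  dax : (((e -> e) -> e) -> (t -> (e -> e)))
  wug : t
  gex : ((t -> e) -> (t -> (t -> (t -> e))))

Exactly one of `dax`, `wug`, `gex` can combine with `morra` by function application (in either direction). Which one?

dax

dax — combines: dax : (((e -> e) -> e) -> (t -> (e -> e))) takes morra : ((e -> e) -> e) as argument, giving (t -> (e -> e)).
wug : t — no; morra wants (e -> e), and wug wants nothing (atomic).
gex : ((t -> e) -> (t -> (t -> (t -> e)))) — no; morra wants (e -> e), and gex wants (t -> e).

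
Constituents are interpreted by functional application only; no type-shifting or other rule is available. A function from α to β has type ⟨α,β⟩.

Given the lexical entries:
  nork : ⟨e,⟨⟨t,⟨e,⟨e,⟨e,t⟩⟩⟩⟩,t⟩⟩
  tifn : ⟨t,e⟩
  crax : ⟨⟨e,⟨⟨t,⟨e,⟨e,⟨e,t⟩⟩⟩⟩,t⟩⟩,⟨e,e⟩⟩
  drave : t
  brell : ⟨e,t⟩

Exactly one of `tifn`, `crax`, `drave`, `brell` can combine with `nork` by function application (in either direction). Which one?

tifn : ⟨t,e⟩ — no; nork wants e, and tifn wants t.
crax — combines: crax : ⟨⟨e,⟨⟨t,⟨e,⟨e,⟨e,t⟩⟩⟩⟩,t⟩⟩,⟨e,e⟩⟩ takes nork : ⟨e,⟨⟨t,⟨e,⟨e,⟨e,t⟩⟩⟩⟩,t⟩⟩ as argument, giving ⟨e,e⟩.
drave : t — no; nork wants e, and drave wants nothing (atomic).
brell : ⟨e,t⟩ — no; nork wants e, and brell wants e.

crax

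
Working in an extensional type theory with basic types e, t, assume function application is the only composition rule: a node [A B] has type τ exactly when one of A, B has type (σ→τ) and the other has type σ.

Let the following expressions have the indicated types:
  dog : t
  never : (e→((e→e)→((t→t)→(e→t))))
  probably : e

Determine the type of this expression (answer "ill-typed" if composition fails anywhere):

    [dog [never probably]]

[never probably] — never of type (e→((e→e)→((t→t)→(e→t)))) combines with probably of type e: type ((e→e)→((t→t)→(e→t))).
[dog [never probably]]: t with ((e→e)→((t→t)→(e→t))) — neither is a function whose domain matches the other; composition fails here.

ill-typed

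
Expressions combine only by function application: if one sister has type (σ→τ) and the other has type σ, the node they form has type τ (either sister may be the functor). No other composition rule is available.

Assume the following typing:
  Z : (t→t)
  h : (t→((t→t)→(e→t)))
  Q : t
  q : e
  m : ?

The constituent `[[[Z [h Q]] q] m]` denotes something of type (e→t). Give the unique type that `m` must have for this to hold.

For [[[Z [h Q]] q] m] to have type (e→t) with [[Z [h Q]] q] of type t, m must be the function: m : (t→(e→t)).

(t→(e→t))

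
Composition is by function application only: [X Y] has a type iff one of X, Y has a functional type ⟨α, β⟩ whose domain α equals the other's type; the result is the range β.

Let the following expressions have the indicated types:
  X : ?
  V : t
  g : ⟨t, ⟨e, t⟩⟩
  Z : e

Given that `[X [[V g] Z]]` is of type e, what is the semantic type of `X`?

⟨t, e⟩

For [X [[V g] Z]] to have type e with [[V g] Z] of type t, X must be the function: X : ⟨t, e⟩.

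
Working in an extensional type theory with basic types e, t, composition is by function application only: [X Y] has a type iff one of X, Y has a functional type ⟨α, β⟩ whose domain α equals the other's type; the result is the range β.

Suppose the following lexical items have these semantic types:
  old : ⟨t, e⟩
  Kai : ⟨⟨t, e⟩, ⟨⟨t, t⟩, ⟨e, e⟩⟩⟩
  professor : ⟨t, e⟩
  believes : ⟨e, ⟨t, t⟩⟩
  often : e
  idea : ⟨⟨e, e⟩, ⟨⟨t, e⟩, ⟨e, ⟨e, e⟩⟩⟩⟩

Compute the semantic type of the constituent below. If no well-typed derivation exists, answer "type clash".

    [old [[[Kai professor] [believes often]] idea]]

[Kai professor] — Kai of type ⟨⟨t, e⟩, ⟨⟨t, t⟩, ⟨e, e⟩⟩⟩ combines with professor of type ⟨t, e⟩: type ⟨⟨t, t⟩, ⟨e, e⟩⟩.
[believes often] — believes of type ⟨e, ⟨t, t⟩⟩ combines with often of type e: type ⟨t, t⟩.
[[Kai professor] [believes often]] — [Kai professor] of type ⟨⟨t, t⟩, ⟨e, e⟩⟩ combines with [believes often] of type ⟨t, t⟩: type ⟨e, e⟩.
[[[Kai professor] [believes often]] idea] — idea of type ⟨⟨e, e⟩, ⟨⟨t, e⟩, ⟨e, ⟨e, e⟩⟩⟩⟩ combines with [[Kai professor] [believes often]] of type ⟨e, e⟩: type ⟨⟨t, e⟩, ⟨e, ⟨e, e⟩⟩⟩.
[old [[[Kai professor] [believes often]] idea]] — [[[Kai professor] [believes often]] idea] of type ⟨⟨t, e⟩, ⟨e, ⟨e, e⟩⟩⟩ combines with old of type ⟨t, e⟩: type ⟨e, ⟨e, e⟩⟩.

⟨e, ⟨e, e⟩⟩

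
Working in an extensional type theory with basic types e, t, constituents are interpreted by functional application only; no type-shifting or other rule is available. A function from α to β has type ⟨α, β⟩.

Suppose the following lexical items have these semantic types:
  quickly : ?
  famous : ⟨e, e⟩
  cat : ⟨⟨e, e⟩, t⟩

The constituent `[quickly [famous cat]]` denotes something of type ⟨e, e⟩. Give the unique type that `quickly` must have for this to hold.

[quickly [famous cat]] must have type ⟨e, e⟩. The sister [famous cat] has type t; that is not a function onto ⟨e, e⟩, so quickly must be the functor, of type ⟨t, ⟨e, e⟩⟩.

⟨t, ⟨e, e⟩⟩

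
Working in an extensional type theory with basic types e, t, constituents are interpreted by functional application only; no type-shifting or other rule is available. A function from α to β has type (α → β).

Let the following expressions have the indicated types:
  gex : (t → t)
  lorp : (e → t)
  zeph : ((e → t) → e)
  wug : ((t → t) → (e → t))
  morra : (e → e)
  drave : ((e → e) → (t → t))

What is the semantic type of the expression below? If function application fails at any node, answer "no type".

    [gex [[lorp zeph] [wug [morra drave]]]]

[lorp zeph]: functor zeph : ((e → t) → e), argument lorp : (e → t); result e.
[morra drave]: functor drave : ((e → e) → (t → t)), argument morra : (e → e); result (t → t).
[wug [morra drave]]: functor wug : ((t → t) → (e → t)), argument [morra drave] : (t → t); result (e → t).
[[lorp zeph] [wug [morra drave]]]: functor [wug [morra drave]] : (e → t), argument [lorp zeph] : e; result t.
[gex [[lorp zeph] [wug [morra drave]]]]: functor gex : (t → t), argument [[lorp zeph] [wug [morra drave]]] : t; result t.

t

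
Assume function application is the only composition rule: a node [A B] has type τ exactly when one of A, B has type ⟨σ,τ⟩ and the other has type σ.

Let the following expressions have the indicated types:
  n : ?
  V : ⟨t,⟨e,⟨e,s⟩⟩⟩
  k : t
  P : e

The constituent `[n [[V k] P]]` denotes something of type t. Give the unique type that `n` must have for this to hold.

⟨⟨e,s⟩,t⟩

[n [[V k] P]] must have type t. The sister [[V k] P] has type ⟨e,s⟩; that is not a function onto t, so n must be the functor, of type ⟨⟨e,s⟩,t⟩.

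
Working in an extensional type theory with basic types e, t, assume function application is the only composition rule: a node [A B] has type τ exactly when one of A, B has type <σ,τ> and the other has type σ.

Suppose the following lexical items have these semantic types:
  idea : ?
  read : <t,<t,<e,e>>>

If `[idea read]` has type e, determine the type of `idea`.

[idea read] must have type e. The sister read has type <t,<t,<e,e>>>; that is not a function onto e, so idea must be the functor, of type <<t,<t,<e,e>>>,e>.

<<t,<t,<e,e>>>,e>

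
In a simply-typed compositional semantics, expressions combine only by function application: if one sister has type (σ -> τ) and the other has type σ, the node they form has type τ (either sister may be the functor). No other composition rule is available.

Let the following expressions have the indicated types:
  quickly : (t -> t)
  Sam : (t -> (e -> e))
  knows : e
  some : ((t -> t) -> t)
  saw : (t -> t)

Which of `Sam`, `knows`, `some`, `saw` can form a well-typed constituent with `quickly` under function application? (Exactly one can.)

Sam : (t -> (e -> e)) — no; quickly wants t, and Sam wants t.
knows : e — no; quickly wants t, and knows wants nothing (atomic).
some — combines: some : ((t -> t) -> t) takes quickly : (t -> t) as argument, giving t.
saw : (t -> t) — no; quickly wants t, and saw wants t.

some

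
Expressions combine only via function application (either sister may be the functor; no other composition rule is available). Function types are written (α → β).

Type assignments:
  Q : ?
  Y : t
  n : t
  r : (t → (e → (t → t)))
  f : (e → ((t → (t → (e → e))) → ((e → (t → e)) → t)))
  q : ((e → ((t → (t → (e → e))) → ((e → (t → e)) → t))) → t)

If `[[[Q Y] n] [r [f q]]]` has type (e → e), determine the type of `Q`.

(t → (t → ((e → (t → t)) → (e → e))))

[[[Q Y] n] [r [f q]]] is required to be (e → e). [r [f q]] : (e → (t → t)) cannot yield (e → e) as functor, so [[Q Y] n] : ((e → (t → t)) → (e → e)).
[[Q Y] n] is required to be ((e → (t → t)) → (e → e)). n : t cannot yield ((e → (t → t)) → (e → e)) as functor, so [Q Y] : (t → ((e → (t → t)) → (e → e))).
[Q Y] is required to be (t → ((e → (t → t)) → (e → e))). Y : t cannot yield (t → ((e → (t → t)) → (e → e))) as functor, so Q : (t → (t → ((e → (t → t)) → (e → e)))).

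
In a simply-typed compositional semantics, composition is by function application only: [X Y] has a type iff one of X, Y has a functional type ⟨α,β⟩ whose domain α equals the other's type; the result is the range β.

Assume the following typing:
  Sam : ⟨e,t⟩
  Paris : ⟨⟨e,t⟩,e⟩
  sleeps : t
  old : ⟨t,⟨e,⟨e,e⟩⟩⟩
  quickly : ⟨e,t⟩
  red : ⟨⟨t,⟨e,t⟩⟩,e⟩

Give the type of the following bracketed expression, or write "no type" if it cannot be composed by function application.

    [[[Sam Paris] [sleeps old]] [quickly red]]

[Sam Paris]: functor Paris : ⟨⟨e,t⟩,e⟩, argument Sam : ⟨e,t⟩; result e.
[sleeps old]: functor old : ⟨t,⟨e,⟨e,e⟩⟩⟩, argument sleeps : t; result ⟨e,⟨e,e⟩⟩.
[[Sam Paris] [sleeps old]]: functor [sleeps old] : ⟨e,⟨e,e⟩⟩, argument [Sam Paris] : e; result ⟨e,e⟩.
[quickly red]: ⟨e,t⟩ with ⟨⟨t,⟨e,t⟩⟩,e⟩ — neither is a function whose domain matches the other; composition fails here.

no type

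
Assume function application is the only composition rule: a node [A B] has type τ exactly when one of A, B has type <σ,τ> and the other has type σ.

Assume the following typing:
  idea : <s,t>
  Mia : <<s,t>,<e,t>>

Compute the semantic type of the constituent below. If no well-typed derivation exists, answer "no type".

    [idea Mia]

<e,t>

[idea Mia]: <<s,t>,<e,t>> applied to <s,t> yields <e,t>.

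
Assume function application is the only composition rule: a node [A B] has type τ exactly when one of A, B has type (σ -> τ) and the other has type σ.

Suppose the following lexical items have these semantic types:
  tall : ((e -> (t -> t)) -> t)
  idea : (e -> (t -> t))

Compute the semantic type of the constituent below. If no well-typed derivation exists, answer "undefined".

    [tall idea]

t

[tall idea]: ((e -> (t -> t)) -> t) applied to (e -> (t -> t)) yields t.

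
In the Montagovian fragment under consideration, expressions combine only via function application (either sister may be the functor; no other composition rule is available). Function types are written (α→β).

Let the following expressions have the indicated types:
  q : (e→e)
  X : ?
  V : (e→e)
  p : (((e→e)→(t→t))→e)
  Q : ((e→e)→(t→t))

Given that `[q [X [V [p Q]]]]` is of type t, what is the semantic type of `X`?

(e→((e→e)→t))

For [q [X [V [p Q]]]] to have type t with q of type (e→e), [X [V [p Q]]] must be the function: [X [V [p Q]]] : ((e→e)→t).
For [X [V [p Q]]] to have type ((e→e)→t) with [V [p Q]] of type e, X must be the function: X : (e→((e→e)→t)).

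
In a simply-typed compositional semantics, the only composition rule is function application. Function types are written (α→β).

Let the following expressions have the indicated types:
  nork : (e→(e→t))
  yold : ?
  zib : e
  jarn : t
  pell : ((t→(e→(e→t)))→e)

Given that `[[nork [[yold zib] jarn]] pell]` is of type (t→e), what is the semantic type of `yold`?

(e→(t→((e→(e→t))→(((t→(e→(e→t)))→e)→(t→e)))))

At [[nork [[yold zib] jarn]] pell] (required: (t→e)): pell is ((t→(e→(e→t)))→e), which is not a function with range (t→e); hence [nork [[yold zib] jarn]] is the functor — type (((t→(e→(e→t)))→e)→(t→e)).
At [nork [[yold zib] jarn]] (required: (((t→(e→(e→t)))→e)→(t→e))): nork is (e→(e→t)), which is not a function with range (((t→(e→(e→t)))→e)→(t→e)); hence [[yold zib] jarn] is the functor — type ((e→(e→t))→(((t→(e→(e→t)))→e)→(t→e))).
At [[yold zib] jarn] (required: ((e→(e→t))→(((t→(e→(e→t)))→e)→(t→e)))): jarn is t, which is not a function with range ((e→(e→t))→(((t→(e→(e→t)))→e)→(t→e))); hence [yold zib] is the functor — type (t→((e→(e→t))→(((t→(e→(e→t)))→e)→(t→e)))).
At [yold zib] (required: (t→((e→(e→t))→(((t→(e→(e→t)))→e)→(t→e))))): zib is e, which is not a function with range (t→((e→(e→t))→(((t→(e→(e→t)))→e)→(t→e)))); hence yold is the functor — type (e→(t→((e→(e→t))→(((t→(e→(e→t)))→e)→(t→e))))).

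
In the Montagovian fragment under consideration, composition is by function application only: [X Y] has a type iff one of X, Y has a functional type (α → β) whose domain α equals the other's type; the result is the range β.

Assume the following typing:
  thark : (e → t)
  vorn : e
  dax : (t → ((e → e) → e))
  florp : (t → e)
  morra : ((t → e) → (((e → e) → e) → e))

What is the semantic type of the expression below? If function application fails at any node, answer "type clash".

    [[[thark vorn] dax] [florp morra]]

[thark vorn]: functor thark : (e → t), argument vorn : e; result t.
[[thark vorn] dax]: functor dax : (t → ((e → e) → e)), argument [thark vorn] : t; result ((e → e) → e).
[florp morra]: functor morra : ((t → e) → (((e → e) → e) → e)), argument florp : (t → e); result (((e → e) → e) → e).
[[[thark vorn] dax] [florp morra]]: functor [florp morra] : (((e → e) → e) → e), argument [[thark vorn] dax] : ((e → e) → e); result e.

e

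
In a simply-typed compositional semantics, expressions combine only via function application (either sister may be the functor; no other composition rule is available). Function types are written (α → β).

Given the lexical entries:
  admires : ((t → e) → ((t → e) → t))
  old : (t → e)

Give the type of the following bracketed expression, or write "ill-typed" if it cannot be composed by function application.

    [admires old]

((t → e) → t)

[admires old]: functor admires : ((t → e) → ((t → e) → t)), argument old : (t → e); result ((t → e) → t).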